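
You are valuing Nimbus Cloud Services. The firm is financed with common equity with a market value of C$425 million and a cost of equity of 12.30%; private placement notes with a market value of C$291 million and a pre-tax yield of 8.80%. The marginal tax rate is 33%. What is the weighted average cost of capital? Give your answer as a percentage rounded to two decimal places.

9.70%

Total capital V = 425 + 291 = 716.
Equity: weight = 425/716 = 0.5936; cost = 12.3%.
Private placement notes: weight = 291/716 = 0.4064; after-tax cost = 8.8% × (1 − 33%) = 5.8960%.
WACC = 0.5936 × 12.3000% + 0.4064 × 5.8960% = 9.6973%.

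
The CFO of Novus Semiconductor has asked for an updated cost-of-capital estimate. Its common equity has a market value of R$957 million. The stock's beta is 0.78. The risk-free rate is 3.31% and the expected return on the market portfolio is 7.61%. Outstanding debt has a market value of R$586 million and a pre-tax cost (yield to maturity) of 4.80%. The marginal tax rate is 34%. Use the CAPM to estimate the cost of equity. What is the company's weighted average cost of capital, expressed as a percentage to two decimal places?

5.34%

Market risk premium = 7.61% − 3.31% = 4.3%.
Cost of equity via CAPM: Re = 3.31% + 0.78 × 4.3% = 6.6640%.
Total capital V = 957 + 586 = 1543.
Equity: weight = 957/1543 = 0.6202; cost = 6.664%.
Debt: weight = 586/1543 = 0.3798; after-tax cost = 4.8% × (1 − 34%) = 3.1680%.
WACC = 0.6202 × 6.6640% + 0.3798 × 3.1680% = 5.3363%.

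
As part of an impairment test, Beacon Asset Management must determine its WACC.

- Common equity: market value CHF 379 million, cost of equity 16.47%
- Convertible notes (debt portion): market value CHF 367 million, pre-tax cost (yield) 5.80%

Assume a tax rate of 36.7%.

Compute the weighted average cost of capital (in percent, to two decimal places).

Total capital V = 379 + 367 = 746.
Equity: weight = 379/746 = 0.5080; cost = 16.47%.
Convertible notes (debt portion): weight = 367/746 = 0.4920; after-tax cost = 5.8% × (1 − 36.7%) = 3.6714%.
WACC = 0.5080 × 16.4700% + 0.4920 × 3.6714% = 10.1736%.

10.17%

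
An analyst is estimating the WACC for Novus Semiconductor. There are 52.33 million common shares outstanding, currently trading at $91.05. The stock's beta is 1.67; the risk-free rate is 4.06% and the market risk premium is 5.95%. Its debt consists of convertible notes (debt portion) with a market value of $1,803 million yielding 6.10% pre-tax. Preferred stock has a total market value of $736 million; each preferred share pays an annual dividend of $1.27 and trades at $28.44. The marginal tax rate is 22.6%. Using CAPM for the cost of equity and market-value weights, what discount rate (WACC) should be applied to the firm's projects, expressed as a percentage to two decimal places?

10.75%

Cost of equity via CAPM: Re = 4.06% + 1.67 × 5.95% = 13.9965%.
Cost of preferred: Rp = 1.27 / 28.44 = 4.4655%.
Market value of equity E = 91.05 × 52.33m = 4764.6465m.
Total capital V = 4764.6465 + 736 + 1803 = 7303.6465.
Equity: weight = 4764.6465/7303.6465 = 0.6524; cost = 13.9965%.
Preferred: weight = 736/7303.6465 = 0.1008; cost = 4.4655%.
Convertible notes (debt portion): weight = 1803/7303.6465 = 0.2469; after-tax cost = 6.1% × (1 − 22.6%) = 4.7214%.
WACC = 0.6524 × 13.9965% + 0.1008 × 4.4655% + 0.2469 × 4.7214% = 10.7464%.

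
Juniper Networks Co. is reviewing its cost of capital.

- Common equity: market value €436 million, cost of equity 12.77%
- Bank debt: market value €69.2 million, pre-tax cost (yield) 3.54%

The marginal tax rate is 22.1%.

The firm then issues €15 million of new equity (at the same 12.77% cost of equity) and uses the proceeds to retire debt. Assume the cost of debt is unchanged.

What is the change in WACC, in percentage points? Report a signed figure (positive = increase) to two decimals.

Current WACC:
Total capital V = 436 + 69.2 = 505.2.
Equity: weight = 436/505.2 = 0.8630; cost = 12.77%.
Bank debt: weight = 69.2/505.2 = 0.1370; after-tax cost = 3.54% × (1 − 22.1%) = 2.7577%.
WACC = 0.8630 × 12.7700% + 0.1370 × 2.7577% = 11.3986%.
After the change:
Total capital V = 451 + 54.2 = 505.2.
Equity: weight = 451/505.2 = 0.8927; cost = 12.77%.
Bank debt: weight = 54.2/505.2 = 0.1073; after-tax cost = 3.54% × (1 − 22.1%) = 2.7577%.
WACC = 0.8927 × 12.7700% + 0.1073 × 2.7577% = 11.6958%.
Change in WACC = 11.6958% − 11.3986% = 0.2973 pp.

+0.30 pp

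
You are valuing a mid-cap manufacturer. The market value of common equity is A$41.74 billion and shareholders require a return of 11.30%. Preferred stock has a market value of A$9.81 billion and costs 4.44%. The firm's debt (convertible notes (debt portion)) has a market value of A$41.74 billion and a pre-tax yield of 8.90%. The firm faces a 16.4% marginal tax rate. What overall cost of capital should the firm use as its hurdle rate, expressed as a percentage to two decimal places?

Total capital V = 41.74 + 9.81 + 41.74 = 93.29.
Equity: weight = 41.74/93.29 = 0.4474; cost = 11.3%.
Preferred: weight = 9.81/93.29 = 0.1052; cost = 4.44%.
Convertible notes (debt portion): weight = 41.74/93.29 = 0.4474; after-tax cost = 8.9% × (1 − 16.4%) = 7.4404%.
WACC = 0.4474 × 11.3000% + 0.1052 × 4.4400% + 0.4474 × 7.4404% = 8.8518%.

8.85%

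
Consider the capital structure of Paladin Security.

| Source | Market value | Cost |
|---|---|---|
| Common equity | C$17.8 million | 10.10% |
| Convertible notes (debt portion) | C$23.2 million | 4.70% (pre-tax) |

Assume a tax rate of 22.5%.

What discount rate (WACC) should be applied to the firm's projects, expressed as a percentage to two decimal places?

6.45%

Total capital V = 17.8 + 23.2 = 41.
Equity: weight = 17.8/41 = 0.4341; cost = 10.1%.
Convertible notes (debt portion): weight = 23.2/41 = 0.5659; after-tax cost = 4.7% × (1 − 22.5%) = 3.6425%.
WACC = 0.4341 × 10.1000% + 0.5659 × 3.6425% = 6.4460%.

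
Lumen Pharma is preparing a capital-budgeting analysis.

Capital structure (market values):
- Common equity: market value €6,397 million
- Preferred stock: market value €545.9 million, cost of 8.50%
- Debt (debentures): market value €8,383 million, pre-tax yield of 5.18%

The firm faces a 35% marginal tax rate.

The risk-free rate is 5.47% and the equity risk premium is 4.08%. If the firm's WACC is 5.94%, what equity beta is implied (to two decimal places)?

0.89

Total capital V = 6397 + 545.9 + 8383 = 15325.9.
Equity weight = 6397/15325.9 = 0.4174.
Preferred weight = 545.9/15325.9 = 0.0356.
Debentures weight = 8383/15325.9 = 0.5470.
Debt contribution = 0.5470 × 5.18% × (1 − 35%) = 1.8417%.
Preferred contribution = 0.0356 × 8.5% = 0.3028%.
Required equity contribution = 5.94% − 2.1445% = 3.7955%  ⇒  Re = 9.0933%.
CAPM: 9.0933% = 5.47% + β × 4.08%  ⇒  β = 0.8881.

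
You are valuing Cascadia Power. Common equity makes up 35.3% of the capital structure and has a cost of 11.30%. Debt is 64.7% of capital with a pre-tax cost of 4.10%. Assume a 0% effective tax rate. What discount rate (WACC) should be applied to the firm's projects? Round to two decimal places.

6.64%

After-tax cost of debt = 4.1% × (1 − 0%) = 4.1000%.
WACC = 0.353 × 11.3000% + 0.647 × 4.1000% = 6.6416%.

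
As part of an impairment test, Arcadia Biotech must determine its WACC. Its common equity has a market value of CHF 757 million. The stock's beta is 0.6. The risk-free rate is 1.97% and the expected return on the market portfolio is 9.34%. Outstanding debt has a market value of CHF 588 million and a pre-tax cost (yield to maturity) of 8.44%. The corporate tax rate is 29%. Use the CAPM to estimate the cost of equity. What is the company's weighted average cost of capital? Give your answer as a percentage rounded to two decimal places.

6.22%

Market risk premium = 9.34% − 1.97% = 7.37%.
Cost of equity via CAPM: Re = 1.97% + 0.6 × 7.37% = 6.3920%.
Total capital V = 757 + 588 = 1345.
Equity: weight = 757/1345 = 0.5628; cost = 6.392%.
Debt: weight = 588/1345 = 0.4372; after-tax cost = 8.44% × (1 − 29%) = 5.9924%.
WACC = 0.5628 × 6.3920% + 0.4372 × 5.9924% = 6.2173%.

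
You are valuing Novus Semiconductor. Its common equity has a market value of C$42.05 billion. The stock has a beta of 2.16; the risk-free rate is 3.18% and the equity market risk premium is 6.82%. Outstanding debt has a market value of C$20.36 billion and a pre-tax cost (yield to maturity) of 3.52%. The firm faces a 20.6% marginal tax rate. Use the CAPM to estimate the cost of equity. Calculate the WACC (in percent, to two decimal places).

Cost of equity via CAPM: Re = 3.18% + 2.16 × 6.82% = 17.9112%.
Total capital V = 42.05 + 20.36 = 62.41.
Equity: weight = 42.05/62.41 = 0.6738; cost = 17.9112%.
Debt: weight = 20.36/62.41 = 0.3262; after-tax cost = 3.52% × (1 − 20.6%) = 2.7949%.
WACC = 0.6738 × 17.9112% + 0.3262 × 2.7949% = 12.9798%.

12.98%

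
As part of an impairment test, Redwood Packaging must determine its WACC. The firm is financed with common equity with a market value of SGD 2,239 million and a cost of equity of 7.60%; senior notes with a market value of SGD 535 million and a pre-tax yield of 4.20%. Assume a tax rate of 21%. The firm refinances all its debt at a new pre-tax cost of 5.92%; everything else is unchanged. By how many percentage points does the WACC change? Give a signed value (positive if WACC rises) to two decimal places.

Current WACC:
Total capital V = 2239 + 535 = 2774.
Equity: weight = 2239/2774 = 0.8071; cost = 7.6%.
Senior notes: weight = 535/2774 = 0.1929; after-tax cost = 4.2% × (1 − 21%) = 3.3180%.
WACC = 0.8071 × 7.6000% + 0.1929 × 3.3180% = 6.7742%.
After the change:
Total capital V = 2239 + 535 = 2774.
Equity: weight = 2239/2774 = 0.8071; cost = 7.6%.
Senior notes: weight = 535/2774 = 0.1929; after-tax cost = 5.92% × (1 − 21%) = 4.6768%.
WACC = 0.8071 × 7.6000% + 0.1929 × 4.6768% = 7.0362%.
Change in WACC = 7.0362% − 6.7742% = 0.2621 pp.

+0.26 pp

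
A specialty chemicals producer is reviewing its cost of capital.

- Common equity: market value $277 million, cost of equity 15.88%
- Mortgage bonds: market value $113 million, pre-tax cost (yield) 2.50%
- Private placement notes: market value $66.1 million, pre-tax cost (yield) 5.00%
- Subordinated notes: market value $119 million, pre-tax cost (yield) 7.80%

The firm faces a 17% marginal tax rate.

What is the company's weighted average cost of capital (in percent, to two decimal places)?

9.87%

Total capital V = 277 + 113 + 66.1 + 119 = 575.1.
Equity: weight = 277/575.1 = 0.4817; cost = 15.88%.
Mortgage bonds: weight = 113/575.1 = 0.1965; after-tax cost = 2.5% × (1 − 17%) = 2.0750%.
Private placement notes: weight = 66.1/575.1 = 0.1149; after-tax cost = 5% × (1 − 17%) = 4.1500%.
Subordinated notes: weight = 119/575.1 = 0.2069; after-tax cost = 7.8% × (1 − 17%) = 6.4740%.
WACC = 0.4817 × 15.8800% + 0.1965 × 2.0750% + 0.1149 × 4.1500% + 0.2069 × 6.4740% = 9.8730%.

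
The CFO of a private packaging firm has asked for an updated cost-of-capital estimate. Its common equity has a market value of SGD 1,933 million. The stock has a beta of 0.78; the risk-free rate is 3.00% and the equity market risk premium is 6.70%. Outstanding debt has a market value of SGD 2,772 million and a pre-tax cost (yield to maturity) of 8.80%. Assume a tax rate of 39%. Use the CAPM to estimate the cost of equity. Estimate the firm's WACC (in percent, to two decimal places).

6.54%

Cost of equity via CAPM: Re = 3.0% + 0.78 × 6.7% = 8.2260%.
Total capital V = 1933 + 2772 = 4705.
Equity: weight = 1933/4705 = 0.4108; cost = 8.226%.
Debt: weight = 2772/4705 = 0.5892; after-tax cost = 8.8% × (1 − 39%) = 5.3680%.
WACC = 0.4108 × 8.2260% + 0.5892 × 5.3680% = 6.5422%.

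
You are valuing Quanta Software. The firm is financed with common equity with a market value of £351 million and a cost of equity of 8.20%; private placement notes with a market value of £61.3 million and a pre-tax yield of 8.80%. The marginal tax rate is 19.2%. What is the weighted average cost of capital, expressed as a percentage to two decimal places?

Total capital V = 351 + 61.3 = 412.3.
Equity: weight = 351/412.3 = 0.8513; cost = 8.2%.
Private placement notes: weight = 61.3/412.3 = 0.1487; after-tax cost = 8.8% × (1 − 19.2%) = 7.1104%.
WACC = 0.8513 × 8.2000% + 0.1487 × 7.1104% = 8.0380%.

8.04%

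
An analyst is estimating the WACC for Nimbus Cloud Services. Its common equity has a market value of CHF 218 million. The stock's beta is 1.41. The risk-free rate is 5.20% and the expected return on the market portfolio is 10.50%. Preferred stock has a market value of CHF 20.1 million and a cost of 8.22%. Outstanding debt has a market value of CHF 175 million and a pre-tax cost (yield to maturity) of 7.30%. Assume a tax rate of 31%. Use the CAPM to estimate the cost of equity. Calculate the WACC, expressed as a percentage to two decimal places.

9.22%

Market risk premium = 10.5% − 5.2% = 5.3%.
Cost of equity via CAPM: Re = 5.2% + 1.41 × 5.3% = 12.6730%.
Total capital V = 218 + 20.1 + 175 = 413.1.
Equity: weight = 218/413.1 = 0.5277; cost = 12.673%.
Preferred: weight = 20.1/413.1 = 0.0487; cost = 8.22%.
Debt: weight = 175/413.1 = 0.4236; after-tax cost = 7.3% × (1 − 31%) = 5.0370%.
WACC = 0.5277 × 12.6730% + 0.0487 × 8.2200% + 0.4236 × 5.0370% = 9.2215%.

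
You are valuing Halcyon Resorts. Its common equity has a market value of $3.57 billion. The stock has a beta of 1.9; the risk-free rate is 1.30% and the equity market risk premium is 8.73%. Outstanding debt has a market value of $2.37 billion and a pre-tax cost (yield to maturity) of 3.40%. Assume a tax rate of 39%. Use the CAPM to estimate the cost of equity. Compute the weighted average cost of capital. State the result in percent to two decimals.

Cost of equity via CAPM: Re = 1.3% + 1.9 × 8.73% = 17.8870%.
Total capital V = 3.57 + 2.37 = 5.94.
Equity: weight = 3.57/5.94 = 0.6010; cost = 17.887%.
Debt: weight = 2.37/5.94 = 0.3990; after-tax cost = 3.4% × (1 − 39%) = 2.0740%.
WACC = 0.6010 × 17.8870% + 0.3990 × 2.0740% = 11.5778%.

11.58%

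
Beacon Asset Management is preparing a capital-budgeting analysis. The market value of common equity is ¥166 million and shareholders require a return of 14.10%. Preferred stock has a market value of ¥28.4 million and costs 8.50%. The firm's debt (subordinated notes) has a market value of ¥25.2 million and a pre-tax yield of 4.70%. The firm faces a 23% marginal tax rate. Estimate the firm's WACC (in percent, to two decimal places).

Total capital V = 166 + 28.4 + 25.2 = 219.6.
Equity: weight = 166/219.6 = 0.7559; cost = 14.1%.
Preferred: weight = 28.4/219.6 = 0.1293; cost = 8.5%.
Subordinated notes: weight = 25.2/219.6 = 0.1148; after-tax cost = 4.7% × (1 − 23%) = 3.6190%.
WACC = 0.7559 × 14.1000% + 0.1293 × 8.5000% + 0.1148 × 3.6190% = 12.1730%.

12.17%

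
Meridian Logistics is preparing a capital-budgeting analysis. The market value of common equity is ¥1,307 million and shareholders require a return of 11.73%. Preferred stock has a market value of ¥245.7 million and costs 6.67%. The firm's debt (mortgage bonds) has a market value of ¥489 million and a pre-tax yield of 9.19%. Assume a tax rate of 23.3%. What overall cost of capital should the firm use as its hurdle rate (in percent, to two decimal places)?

10.00%

Total capital V = 1307 + 245.7 + 489 = 2041.7.
Equity: weight = 1307/2041.7 = 0.6402; cost = 11.73%.
Preferred: weight = 245.7/2041.7 = 0.1203; cost = 6.67%.
Mortgage bonds: weight = 489/2041.7 = 0.2395; after-tax cost = 9.19% × (1 − 23.3%) = 7.0487%.
WACC = 0.6402 × 11.7300% + 0.1203 × 6.6700% + 0.2395 × 7.0487% = 9.9999%.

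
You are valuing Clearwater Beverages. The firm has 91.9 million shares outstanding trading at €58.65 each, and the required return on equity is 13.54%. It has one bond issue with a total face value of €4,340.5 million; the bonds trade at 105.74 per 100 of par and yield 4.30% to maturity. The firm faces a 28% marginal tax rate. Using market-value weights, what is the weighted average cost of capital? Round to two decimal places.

8.74%

Market value of equity E = 58.65 × 91.9m = 5389.935m. Market value of debt D = 4340.5m × 105.74/100 = 4589.6447m.
Total capital V = 5389.935 + 4589.6447 = 9979.5797.
Equity: weight = 5389.935/9979.5797 = 0.5401; cost = 13.54%.
Bonds outstanding: weight = 4589.6447/9979.5797 = 0.4599; after-tax cost = 4.3% × (1 − 28%) = 3.0960%.
WACC = 0.5401 × 13.5400% + 0.4599 × 3.0960% = 8.7368%.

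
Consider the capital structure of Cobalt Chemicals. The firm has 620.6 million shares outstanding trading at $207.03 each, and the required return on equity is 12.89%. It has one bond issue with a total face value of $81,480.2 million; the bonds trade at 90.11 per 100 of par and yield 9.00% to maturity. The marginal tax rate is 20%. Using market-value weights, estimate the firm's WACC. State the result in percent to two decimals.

Market value of equity E = 207.03 × 620.6m = 128482.818m. Market value of debt D = 81480.2m × 90.11/100 = 73421.80822m.
Total capital V = 128482.818 + 73421.80822 = 201904.62622.
Equity: weight = 128482.818/201904.62622 = 0.6364; cost = 12.89%.
Bonds outstanding: weight = 73421.80822/201904.62622 = 0.3636; after-tax cost = 9% × (1 − 20%) = 7.2000%.
WACC = 0.6364 × 12.8900% + 0.3636 × 7.2000% = 10.8209%.

10.82%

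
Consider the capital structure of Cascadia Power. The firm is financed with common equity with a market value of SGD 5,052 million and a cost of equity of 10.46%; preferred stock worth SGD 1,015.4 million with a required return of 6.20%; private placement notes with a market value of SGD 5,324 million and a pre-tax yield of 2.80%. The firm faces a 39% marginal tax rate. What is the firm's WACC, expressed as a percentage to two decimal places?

Total capital V = 5052 + 1015.4 + 5324 = 11391.4.
Equity: weight = 5052/11391.4 = 0.4435; cost = 10.46%.
Preferred: weight = 1015.4/11391.4 = 0.0891; cost = 6.2%.
Private placement notes: weight = 5324/11391.4 = 0.4674; after-tax cost = 2.8% × (1 − 39%) = 1.7080%.
WACC = 0.4435 × 10.4600% + 0.0891 × 6.2000% + 0.4674 × 1.7080% = 5.9899%.

5.99%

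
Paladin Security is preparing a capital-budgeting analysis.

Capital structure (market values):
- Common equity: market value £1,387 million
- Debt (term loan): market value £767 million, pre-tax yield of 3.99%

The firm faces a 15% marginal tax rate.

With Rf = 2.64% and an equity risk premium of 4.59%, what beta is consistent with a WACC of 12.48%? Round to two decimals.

Total capital V = 1387 + 767 = 2154.
Equity weight = 1387/2154 = 0.6439.
Term loan weight = 767/2154 = 0.3561.
Debt contribution = 0.3561 × 3.99% × (1 − 15%) = 1.2077%.
Required equity contribution = 12.48% − 1.2077% = 11.2723%  ⇒  Re = 17.5059%.
CAPM: 17.5059% = 2.64% + β × 4.59%  ⇒  β = 3.2388.

3.24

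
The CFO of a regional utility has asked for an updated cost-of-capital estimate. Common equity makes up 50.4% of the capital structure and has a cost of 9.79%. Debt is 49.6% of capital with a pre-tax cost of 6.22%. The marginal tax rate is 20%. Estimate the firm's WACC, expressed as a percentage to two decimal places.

7.40%

After-tax cost of debt = 6.22% × (1 − 20%) = 4.9760%.
WACC = 0.504 × 9.7900% + 0.496 × 4.9760% = 7.4023%.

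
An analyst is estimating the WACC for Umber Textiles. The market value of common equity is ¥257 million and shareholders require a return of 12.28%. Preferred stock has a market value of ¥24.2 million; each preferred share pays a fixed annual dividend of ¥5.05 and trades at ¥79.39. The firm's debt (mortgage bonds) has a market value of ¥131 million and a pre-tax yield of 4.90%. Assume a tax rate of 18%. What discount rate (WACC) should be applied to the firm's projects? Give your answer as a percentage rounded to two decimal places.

9.31%

Cost of preferred: Rp = 5.05 / 79.39 = 6.3610%.
Total capital V = 257 + 24.2 + 131 = 412.2.
Equity: weight = 257/412.2 = 0.6235; cost = 12.28%.
Preferred: weight = 24.2/412.2 = 0.0587; cost = 6.361%.
Mortgage bonds: weight = 131/412.2 = 0.3178; after-tax cost = 4.9% × (1 − 18%) = 4.0180%.
WACC = 0.6235 × 12.2800% + 0.0587 × 6.3610% + 0.3178 × 4.0180% = 9.3068%.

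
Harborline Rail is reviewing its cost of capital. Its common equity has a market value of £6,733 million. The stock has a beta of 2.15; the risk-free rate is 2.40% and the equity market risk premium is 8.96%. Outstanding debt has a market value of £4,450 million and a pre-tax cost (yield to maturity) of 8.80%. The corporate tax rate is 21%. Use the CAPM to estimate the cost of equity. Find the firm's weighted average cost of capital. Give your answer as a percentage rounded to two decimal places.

15.81%

Cost of equity via CAPM: Re = 2.4% + 2.15 × 8.96% = 21.6640%.
Total capital V = 6733 + 4450 = 11183.
Equity: weight = 6733/11183 = 0.6021; cost = 21.664%.
Debt: weight = 4450/11183 = 0.3979; after-tax cost = 8.8% × (1 − 21%) = 6.9520%.
WACC = 0.6021 × 21.6640% + 0.3979 × 6.9520% = 15.8097%.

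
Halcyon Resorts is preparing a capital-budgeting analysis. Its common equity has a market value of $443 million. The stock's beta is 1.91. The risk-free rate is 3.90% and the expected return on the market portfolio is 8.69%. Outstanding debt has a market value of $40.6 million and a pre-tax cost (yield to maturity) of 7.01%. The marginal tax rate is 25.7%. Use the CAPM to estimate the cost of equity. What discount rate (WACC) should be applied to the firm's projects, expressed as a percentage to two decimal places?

12.39%

Market risk premium = 8.69% − 3.9% = 4.79%.
Cost of equity via CAPM: Re = 3.9% + 1.91 × 4.79% = 13.0489%.
Total capital V = 443 + 40.6 = 483.6.
Equity: weight = 443/483.6 = 0.9160; cost = 13.0489%.
Debt: weight = 40.6/483.6 = 0.0840; after-tax cost = 7.01% × (1 − 25.7%) = 5.2084%.
WACC = 0.9160 × 13.0489% + 0.0840 × 5.2084% = 12.3907%.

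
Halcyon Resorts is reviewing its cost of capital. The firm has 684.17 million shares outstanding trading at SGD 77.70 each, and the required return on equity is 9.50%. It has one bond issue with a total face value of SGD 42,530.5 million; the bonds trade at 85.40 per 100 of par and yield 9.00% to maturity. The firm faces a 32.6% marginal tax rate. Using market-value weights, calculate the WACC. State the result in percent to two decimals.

Market value of equity E = 77.7 × 684.17m = 53160.009m. Market value of debt D = 42530.5m × 85.4/100 = 36321.047m.
Total capital V = 53160.009 + 36321.047 = 89481.056.
Equity: weight = 53160.009/89481.056 = 0.5941; cost = 9.5%.
Bonds outstanding: weight = 36321.047/89481.056 = 0.4059; after-tax cost = 9% × (1 − 32.6%) = 6.0660%.
WACC = 0.5941 × 9.5000% + 0.4059 × 6.0660% = 8.1061%.

8.11%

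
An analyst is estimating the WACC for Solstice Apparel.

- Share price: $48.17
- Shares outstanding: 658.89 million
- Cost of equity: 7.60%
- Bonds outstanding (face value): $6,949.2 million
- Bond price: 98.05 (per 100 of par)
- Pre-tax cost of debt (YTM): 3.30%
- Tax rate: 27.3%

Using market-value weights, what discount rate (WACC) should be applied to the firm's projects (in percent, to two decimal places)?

6.68%

Market value of equity E = 48.17 × 658.89m = 31738.7313m. Market value of debt D = 6949.2m × 98.05/100 = 6813.6906m.
Total capital V = 31738.7313 + 6813.6906 = 38552.4219.
Equity: weight = 31738.7313/38552.4219 = 0.8233; cost = 7.6%.
Bonds outstanding: weight = 6813.6906/38552.4219 = 0.1767; after-tax cost = 3.3% × (1 − 27.3%) = 2.3991%.
WACC = 0.8233 × 7.6000% + 0.1767 × 2.3991% = 6.6808%.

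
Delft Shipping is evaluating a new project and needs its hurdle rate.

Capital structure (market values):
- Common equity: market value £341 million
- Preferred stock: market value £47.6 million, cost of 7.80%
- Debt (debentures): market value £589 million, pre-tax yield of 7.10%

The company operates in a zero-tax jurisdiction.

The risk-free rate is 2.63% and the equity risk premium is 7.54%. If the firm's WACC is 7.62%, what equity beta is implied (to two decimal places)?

Total capital V = 341 + 47.6 + 589 = 977.6.
Equity weight = 341/977.6 = 0.3488.
Preferred weight = 47.6/977.6 = 0.0487.
Debentures weight = 589/977.6 = 0.6025.
Debt contribution = 0.6025 × 7.1% × (1 − 0%) = 4.2777%.
Preferred contribution = 0.0487 × 7.8% = 0.3798%.
Required equity contribution = 7.62% − 4.6575% = 2.9625%  ⇒  Re = 8.4931%.
CAPM: 8.4931% = 2.63% + β × 7.54%  ⇒  β = 0.7776.

0.78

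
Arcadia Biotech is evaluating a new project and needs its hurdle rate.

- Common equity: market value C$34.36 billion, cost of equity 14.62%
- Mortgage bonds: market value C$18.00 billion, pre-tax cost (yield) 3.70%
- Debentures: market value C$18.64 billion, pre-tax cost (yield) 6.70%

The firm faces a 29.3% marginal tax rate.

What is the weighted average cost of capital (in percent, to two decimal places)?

8.98%

Total capital V = 34.36 + 18 + 18.64 = 71.
Equity: weight = 34.36/71 = 0.4839; cost = 14.62%.
Mortgage bonds: weight = 18/71 = 0.2535; after-tax cost = 3.7% × (1 − 29.3%) = 2.6159%.
Debentures: weight = 18.64/71 = 0.2625; after-tax cost = 6.7% × (1 − 29.3%) = 4.7369%.
WACC = 0.4839 × 14.6200% + 0.2535 × 2.6159% + 0.2625 × 4.7369% = 8.9820%.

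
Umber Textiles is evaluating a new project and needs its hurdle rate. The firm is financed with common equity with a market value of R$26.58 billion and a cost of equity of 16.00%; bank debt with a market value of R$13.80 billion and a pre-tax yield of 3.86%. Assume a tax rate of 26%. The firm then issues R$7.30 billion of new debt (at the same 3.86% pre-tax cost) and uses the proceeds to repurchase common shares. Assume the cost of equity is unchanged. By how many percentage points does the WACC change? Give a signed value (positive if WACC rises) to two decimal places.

Current WACC:
Total capital V = 26.58 + 13.8 = 40.38.
Equity: weight = 26.58/40.38 = 0.6582; cost = 16%.
Bank debt: weight = 13.8/40.38 = 0.3418; after-tax cost = 3.86% × (1 − 26%) = 2.8564%.
WACC = 0.6582 × 16.0000% + 0.3418 × 2.8564% = 11.5081%.
After the change:
Total capital V = 19.28 + 21.1 = 40.38.
Equity: weight = 19.28/40.38 = 0.4775; cost = 16%.
Bank debt: weight = 21.1/40.38 = 0.5225; after-tax cost = 3.86% × (1 − 26%) = 2.8564%.
WACC = 0.4775 × 16.0000% + 0.5225 × 2.8564% = 9.1320%.
Change in WACC = 9.1320% − 11.5081% = -2.3761 pp.

-2.38 pp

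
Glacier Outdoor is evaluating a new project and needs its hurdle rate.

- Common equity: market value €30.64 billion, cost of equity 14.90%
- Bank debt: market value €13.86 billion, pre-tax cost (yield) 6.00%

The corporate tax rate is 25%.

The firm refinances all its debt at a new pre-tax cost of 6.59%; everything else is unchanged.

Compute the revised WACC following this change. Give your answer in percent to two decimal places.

11.80%

After the change:
Total capital V = 30.64 + 13.86 = 44.5.
Equity: weight = 30.64/44.5 = 0.6885; cost = 14.9%.
Bank debt: weight = 13.86/44.5 = 0.3115; after-tax cost = 6.59% × (1 − 25%) = 4.9425%.
WACC = 0.6885 × 14.9000% + 0.3115 × 4.9425% = 11.7986%.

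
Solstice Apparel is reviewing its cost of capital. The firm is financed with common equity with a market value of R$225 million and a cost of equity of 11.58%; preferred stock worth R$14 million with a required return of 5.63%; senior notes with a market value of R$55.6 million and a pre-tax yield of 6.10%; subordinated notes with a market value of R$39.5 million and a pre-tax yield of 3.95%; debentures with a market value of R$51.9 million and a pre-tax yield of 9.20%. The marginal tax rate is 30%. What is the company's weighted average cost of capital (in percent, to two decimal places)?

Total capital V = 225 + 14 + 55.6 + 39.5 + 51.9 = 386.
Equity: weight = 225/386 = 0.5829; cost = 11.58%.
Preferred: weight = 14/386 = 0.0363; cost = 5.63%.
Senior notes: weight = 55.6/386 = 0.1440; after-tax cost = 6.1% × (1 − 30%) = 4.2700%.
Subordinated notes: weight = 39.5/386 = 0.1023; after-tax cost = 3.95% × (1 − 30%) = 2.7650%.
Debentures: weight = 51.9/386 = 0.1345; after-tax cost = 9.2% × (1 − 30%) = 6.4400%.
WACC = 0.5829 × 11.5800% + 0.0363 × 5.6300% + 0.1440 × 4.2700% + 0.1023 × 2.7650% + 0.1345 × 6.4400% = 8.7181%.

8.72%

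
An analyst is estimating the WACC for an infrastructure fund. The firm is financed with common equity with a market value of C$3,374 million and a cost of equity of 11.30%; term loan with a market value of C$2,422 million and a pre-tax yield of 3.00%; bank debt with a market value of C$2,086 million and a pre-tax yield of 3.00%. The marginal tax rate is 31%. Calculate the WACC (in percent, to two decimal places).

6.02%

Total capital V = 3374 + 2422 + 2086 = 7882.
Equity: weight = 3374/7882 = 0.4281; cost = 11.3%.
Term loan: weight = 2422/7882 = 0.3073; after-tax cost = 3% × (1 − 31%) = 2.0700%.
Bank debt: weight = 2086/7882 = 0.2647; after-tax cost = 3% × (1 − 31%) = 2.0700%.
WACC = 0.4281 × 11.3000% + 0.3073 × 2.0700% + 0.2647 × 2.0700% = 6.0210%.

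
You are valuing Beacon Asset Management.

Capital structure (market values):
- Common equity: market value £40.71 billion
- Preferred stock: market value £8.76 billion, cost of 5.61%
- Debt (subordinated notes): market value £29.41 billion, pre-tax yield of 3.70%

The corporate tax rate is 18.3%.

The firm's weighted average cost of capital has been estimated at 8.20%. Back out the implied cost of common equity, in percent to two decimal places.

12.50%

Total capital V = 40.71 + 8.76 + 29.41 = 78.88.
Equity weight = 40.71/78.88 = 0.5161.
Preferred weight = 8.76/78.88 = 0.1111.
Subordinated notes weight = 29.41/78.88 = 0.3728.
Debt contribution = 0.3728 × 3.7% × (1 − 18.3%) = 1.1271%.
Preferred contribution = 0.1111 × 5.61% = 0.6230%.
Required equity contribution = 8.2% − 1.7501% = 6.4499%.
Re = 6.4499% / 0.5161 = 12.4974%.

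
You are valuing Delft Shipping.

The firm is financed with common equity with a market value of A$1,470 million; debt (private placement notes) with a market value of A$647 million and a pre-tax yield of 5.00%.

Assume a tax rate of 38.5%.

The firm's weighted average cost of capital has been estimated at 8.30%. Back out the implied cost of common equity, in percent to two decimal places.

Total capital V = 1470 + 647 = 2117.
Equity weight = 1470/2117 = 0.6944.
Private placement notes weight = 647/2117 = 0.3056.
Debt contribution = 0.3056 × 5% × (1 − 38.5%) = 0.9398%.
Required equity contribution = 8.3% − 0.9398% = 7.3602%.
Re = 7.3602% / 0.6944 = 10.5997%.

10.60%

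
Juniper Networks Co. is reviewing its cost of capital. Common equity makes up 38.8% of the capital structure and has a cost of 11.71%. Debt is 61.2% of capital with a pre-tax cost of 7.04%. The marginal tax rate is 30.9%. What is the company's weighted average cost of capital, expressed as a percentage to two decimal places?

7.52%

After-tax cost of debt = 7.04% × (1 − 30.9%) = 4.8646%.
WACC = 0.388 × 11.7100% + 0.612 × 4.8646% = 7.5206%.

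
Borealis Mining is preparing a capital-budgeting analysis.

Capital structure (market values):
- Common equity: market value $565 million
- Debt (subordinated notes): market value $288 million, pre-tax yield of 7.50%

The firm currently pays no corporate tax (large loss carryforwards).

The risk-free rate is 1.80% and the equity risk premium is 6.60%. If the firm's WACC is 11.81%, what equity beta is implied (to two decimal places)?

Total capital V = 565 + 288 = 853.
Equity weight = 565/853 = 0.6624.
Subordinated notes weight = 288/853 = 0.3376.
Debt contribution = 0.3376 × 7.5% × (1 − 0%) = 2.5322%.
Required equity contribution = 11.81% − 2.5322% = 9.2778%  ⇒  Re = 14.0070%.
CAPM: 14.0070% = 1.8% + β × 6.6%  ⇒  β = 1.8495.

1.85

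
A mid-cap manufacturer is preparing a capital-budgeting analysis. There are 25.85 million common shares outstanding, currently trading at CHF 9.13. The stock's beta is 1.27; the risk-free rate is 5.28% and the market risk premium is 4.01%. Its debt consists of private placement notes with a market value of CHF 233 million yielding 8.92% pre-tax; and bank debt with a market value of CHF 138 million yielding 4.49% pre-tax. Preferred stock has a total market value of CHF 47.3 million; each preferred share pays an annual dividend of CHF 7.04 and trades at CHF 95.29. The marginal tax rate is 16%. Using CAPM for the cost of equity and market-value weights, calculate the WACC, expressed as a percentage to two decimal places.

7.74%

Cost of equity via CAPM: Re = 5.28% + 1.27 × 4.01% = 10.3727%.
Cost of preferred: Rp = 7.04 / 95.29 = 7.3880%.
Market value of equity E = 9.13 × 25.85m = 236.0105m.
Total capital V = 236.0105 + 47.3 + 233 + 138 = 654.3105.
Equity: weight = 236.0105/654.3105 = 0.3607; cost = 10.3727%.
Preferred: weight = 47.3/654.3105 = 0.0723; cost = 7.388%.
Private placement notes: weight = 233/654.3105 = 0.3561; after-tax cost = 8.92% × (1 − 16%) = 7.4928%.
Bank debt: weight = 138/654.3105 = 0.2109; after-tax cost = 4.49% × (1 − 16%) = 3.7716%.
WACC = 0.3607 × 10.3727% + 0.0723 × 7.3880% + 0.3561 × 7.4928% + 0.2109 × 3.7716% = 7.7392%.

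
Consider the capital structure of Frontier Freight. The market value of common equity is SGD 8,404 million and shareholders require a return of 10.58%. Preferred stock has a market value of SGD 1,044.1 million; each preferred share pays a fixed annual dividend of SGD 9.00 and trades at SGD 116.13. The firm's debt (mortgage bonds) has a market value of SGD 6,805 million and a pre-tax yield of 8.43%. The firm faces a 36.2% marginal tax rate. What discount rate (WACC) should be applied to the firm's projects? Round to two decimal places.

8.22%

Cost of preferred: Rp = 9.0 / 116.13 = 7.7499%.
Total capital V = 8404 + 1044.1 + 6805 = 16253.1.
Equity: weight = 8404/16253.1 = 0.5171; cost = 10.58%.
Preferred: weight = 1044.1/16253.1 = 0.0642; cost = 7.7499%.
Mortgage bonds: weight = 6805/16253.1 = 0.4187; after-tax cost = 8.43% × (1 − 36.2%) = 5.3783%.
WACC = 0.5171 × 10.5800% + 0.0642 × 7.7499% + 0.4187 × 5.3783% = 8.2203%.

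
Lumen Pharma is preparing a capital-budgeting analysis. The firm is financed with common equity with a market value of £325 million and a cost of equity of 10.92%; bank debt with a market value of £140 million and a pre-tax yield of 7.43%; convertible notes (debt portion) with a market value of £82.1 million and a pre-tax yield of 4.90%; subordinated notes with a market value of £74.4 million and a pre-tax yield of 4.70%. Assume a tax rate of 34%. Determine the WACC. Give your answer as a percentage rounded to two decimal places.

Total capital V = 325 + 140 + 82.1 + 74.4 = 621.5.
Equity: weight = 325/621.5 = 0.5229; cost = 10.92%.
Bank debt: weight = 140/621.5 = 0.2253; after-tax cost = 7.43% × (1 − 34%) = 4.9038%.
Convertible notes (debt portion): weight = 82.1/621.5 = 0.1321; after-tax cost = 4.9% × (1 − 34%) = 3.2340%.
Subordinated notes: weight = 74.4/621.5 = 0.1197; after-tax cost = 4.7% × (1 − 34%) = 3.1020%.
WACC = 0.5229 × 10.9200% + 0.2253 × 4.9038% + 0.1321 × 3.2340% + 0.1197 × 3.1020% = 7.6136%.

7.61%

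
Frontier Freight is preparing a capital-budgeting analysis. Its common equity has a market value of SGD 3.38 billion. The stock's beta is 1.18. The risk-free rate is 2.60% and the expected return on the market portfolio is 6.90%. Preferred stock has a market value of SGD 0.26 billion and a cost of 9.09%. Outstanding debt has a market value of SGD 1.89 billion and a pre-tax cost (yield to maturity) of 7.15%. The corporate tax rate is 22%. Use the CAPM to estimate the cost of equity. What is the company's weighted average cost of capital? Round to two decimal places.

7.02%

Market risk premium = 6.9% − 2.6% = 4.3%.
Cost of equity via CAPM: Re = 2.6% + 1.18 × 4.3% = 7.6740%.
Total capital V = 3.38 + 0.26 + 1.89 = 5.53.
Equity: weight = 3.38/5.53 = 0.6112; cost = 7.674%.
Preferred: weight = 0.26/5.53 = 0.0470; cost = 9.09%.
Debt: weight = 1.89/5.53 = 0.3418; after-tax cost = 7.15% × (1 − 22%) = 5.5770%.
WACC = 0.6112 × 7.6740% + 0.0470 × 9.0900% + 0.3418 × 5.5770% = 7.0239%.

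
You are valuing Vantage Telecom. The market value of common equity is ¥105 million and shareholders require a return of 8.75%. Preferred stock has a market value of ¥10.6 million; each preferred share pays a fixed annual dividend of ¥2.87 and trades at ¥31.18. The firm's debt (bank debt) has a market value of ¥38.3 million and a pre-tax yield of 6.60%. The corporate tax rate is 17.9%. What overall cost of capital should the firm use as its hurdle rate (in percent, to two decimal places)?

Cost of preferred: Rp = 2.87 / 31.18 = 9.2046%.
Total capital V = 105 + 10.6 + 38.3 = 153.9.
Equity: weight = 105/153.9 = 0.6823; cost = 8.75%.
Preferred: weight = 10.6/153.9 = 0.0689; cost = 9.2046%.
Bank debt: weight = 38.3/153.9 = 0.2489; after-tax cost = 6.6% × (1 − 17.9%) = 5.4186%.
WACC = 0.6823 × 8.7500% + 0.0689 × 9.2046% + 0.2489 × 5.4186% = 7.9522%.

7.95%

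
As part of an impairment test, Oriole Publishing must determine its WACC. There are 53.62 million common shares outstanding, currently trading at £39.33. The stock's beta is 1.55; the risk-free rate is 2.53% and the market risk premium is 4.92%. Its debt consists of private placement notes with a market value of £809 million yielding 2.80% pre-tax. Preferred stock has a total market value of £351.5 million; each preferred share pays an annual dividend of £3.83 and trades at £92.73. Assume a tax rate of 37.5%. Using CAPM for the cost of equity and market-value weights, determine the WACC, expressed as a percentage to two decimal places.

7.43%

Cost of equity via CAPM: Re = 2.53% + 1.55 × 4.92% = 10.1560%.
Cost of preferred: Rp = 3.83 / 92.73 = 4.1303%.
Market value of equity E = 39.33 × 53.62m = 2108.8746m.
Total capital V = 2108.8746 + 351.5 + 809 = 3269.3746.
Equity: weight = 2108.8746/3269.3746 = 0.6450; cost = 10.156%.
Preferred: weight = 351.5/3269.3746 = 0.1075; cost = 4.1303%.
Private placement notes: weight = 809/3269.3746 = 0.2474; after-tax cost = 2.8% × (1 − 37.5%) = 1.7500%.
WACC = 0.6450 × 10.1560% + 0.1075 × 4.1303% + 0.2474 × 1.7500% = 7.4281%.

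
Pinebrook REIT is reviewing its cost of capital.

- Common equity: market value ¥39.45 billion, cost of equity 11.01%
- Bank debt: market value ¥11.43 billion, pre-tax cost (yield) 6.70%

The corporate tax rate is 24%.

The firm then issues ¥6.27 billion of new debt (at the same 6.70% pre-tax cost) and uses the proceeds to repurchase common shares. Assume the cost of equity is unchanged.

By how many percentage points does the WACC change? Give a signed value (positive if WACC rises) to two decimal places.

Current WACC:
Total capital V = 39.45 + 11.43 = 50.88.
Equity: weight = 39.45/50.88 = 0.7754; cost = 11.01%.
Bank debt: weight = 11.43/50.88 = 0.2246; after-tax cost = 6.7% × (1 − 24%) = 5.0920%.
WACC = 0.7754 × 11.0100% + 0.2246 × 5.0920% = 9.6805%.
After the change:
Total capital V = 33.18 + 17.7 = 50.88.
Equity: weight = 33.18/50.88 = 0.6521; cost = 11.01%.
Bank debt: weight = 17.7/50.88 = 0.3479; after-tax cost = 6.7% × (1 − 24%) = 5.0920%.
WACC = 0.6521 × 11.0100% + 0.3479 × 5.0920% = 8.9513%.
Change in WACC = 8.9513% − 9.6805% = -0.7293 pp.

-0.73 pp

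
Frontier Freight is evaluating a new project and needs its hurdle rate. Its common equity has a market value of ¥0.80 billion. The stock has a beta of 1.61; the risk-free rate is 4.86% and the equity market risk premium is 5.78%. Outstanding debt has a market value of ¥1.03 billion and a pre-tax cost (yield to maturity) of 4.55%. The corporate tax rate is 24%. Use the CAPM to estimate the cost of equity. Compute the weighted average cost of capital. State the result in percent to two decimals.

Cost of equity via CAPM: Re = 4.86% + 1.61 × 5.78% = 14.1658%.
Total capital V = 0.8 + 1.03 = 1.83.
Equity: weight = 0.8/1.83 = 0.4372; cost = 14.1658%.
Debt: weight = 1.03/1.83 = 0.5628; after-tax cost = 4.55% × (1 − 24%) = 3.4580%.
WACC = 0.4372 × 14.1658% + 0.5628 × 3.4580% = 8.1390%.

8.14%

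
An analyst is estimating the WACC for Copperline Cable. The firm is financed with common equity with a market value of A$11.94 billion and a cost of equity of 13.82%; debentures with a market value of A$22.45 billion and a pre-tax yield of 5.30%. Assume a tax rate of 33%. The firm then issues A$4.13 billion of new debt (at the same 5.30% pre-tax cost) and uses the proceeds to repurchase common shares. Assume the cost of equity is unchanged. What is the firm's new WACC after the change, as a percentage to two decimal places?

5.88%

After the change:
Total capital V = 7.81 + 26.58 = 34.39.
Equity: weight = 7.81/34.39 = 0.2271; cost = 13.82%.
Debentures: weight = 26.58/34.39 = 0.7729; after-tax cost = 5.3% × (1 − 33%) = 3.5510%.
WACC = 0.2271 × 13.8200% + 0.7729 × 3.5510% = 5.8831%.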